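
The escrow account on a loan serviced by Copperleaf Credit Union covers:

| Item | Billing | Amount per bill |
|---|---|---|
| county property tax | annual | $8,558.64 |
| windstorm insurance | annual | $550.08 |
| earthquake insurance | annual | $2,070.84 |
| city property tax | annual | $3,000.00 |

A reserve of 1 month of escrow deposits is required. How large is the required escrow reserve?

County property tax: $8,558.64/yr
Windstorm insurance: $550.08/yr
Earthquake insurance: $2,070.84/yr
City property tax: $3,000.00/yr
Total per year = $8,558.64 + $550.08 + $2,070.84 + $3,000.00 = $14,179.56
Per month = $14,179.56 / 12 = $1,181.63
Reserve = 1 × $1,181.63 = $1,181.63

$1,181.63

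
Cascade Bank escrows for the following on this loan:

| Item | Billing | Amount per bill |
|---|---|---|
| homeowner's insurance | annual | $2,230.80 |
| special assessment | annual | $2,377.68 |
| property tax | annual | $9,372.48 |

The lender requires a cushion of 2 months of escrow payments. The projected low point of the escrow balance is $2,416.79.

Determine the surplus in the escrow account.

Homeowner's insurance: $2,230.80
Special assessment: $2,377.68
Property tax: $9,372.48
Yearly total = $13,980.96
Base monthly escrow = $13,980.96 ÷ 12 = $1,165.08
Cushion = 2 × $1,165.08 = $2,330.16
Excess over cushion: $2,416.79 − $2,330.16 = $86.63

$86.63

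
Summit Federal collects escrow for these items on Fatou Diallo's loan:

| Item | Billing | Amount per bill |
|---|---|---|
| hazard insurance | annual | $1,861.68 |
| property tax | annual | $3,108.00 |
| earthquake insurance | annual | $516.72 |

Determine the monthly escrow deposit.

$457.20

Hazard insurance = $1,861.68
Property tax = $3,108.00
Earthquake insurance = $516.72
Total annual escrow = $5,486.40
Per month = $5,486.40 ÷ 12 = $457.20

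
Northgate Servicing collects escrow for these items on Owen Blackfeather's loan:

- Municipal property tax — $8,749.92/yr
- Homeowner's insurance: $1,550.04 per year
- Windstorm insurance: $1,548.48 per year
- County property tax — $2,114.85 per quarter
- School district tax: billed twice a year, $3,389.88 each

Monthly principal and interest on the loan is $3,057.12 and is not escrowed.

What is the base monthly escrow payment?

$2,257.30

Municipal property tax — $8,749.92 per year
Homeowner's insurance — $1,550.04 per year
Windstorm insurance — $1,548.48 per year
County property tax — $2,114.85 × 4 = $8,459.40 per year
School district tax — $3,389.88 × 2 = $6,779.76 per year
Annual escrow total = $8,749.92 + $1,550.04 + $1,548.48 + $8,459.40 + $6,779.76 = $27,087.60
Base monthly escrow = $27,087.60 / 12 = $2,257.30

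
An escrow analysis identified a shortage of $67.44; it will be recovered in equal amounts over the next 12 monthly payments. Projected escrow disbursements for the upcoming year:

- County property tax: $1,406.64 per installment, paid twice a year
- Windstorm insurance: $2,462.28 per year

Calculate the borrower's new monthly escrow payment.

$445.25

County property tax — $1,406.64 × 2 = $2,813.28 per year
Windstorm insurance — $2,462.28 per year
Yearly total = $2,813.28 + $2,462.28 = $5,275.56
Per month = $5,275.56 ÷ 12 = $439.63
Shortage per month = $67.44 ÷ 12 = $5.62
New monthly escrow = $439.63 + $5.62 = $445.25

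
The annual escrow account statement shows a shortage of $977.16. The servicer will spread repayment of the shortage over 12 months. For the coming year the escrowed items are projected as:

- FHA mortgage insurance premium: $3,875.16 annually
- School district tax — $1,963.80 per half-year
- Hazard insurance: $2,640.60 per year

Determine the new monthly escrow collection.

FHA mortgage insurance premium — $3,875.16 annually
School district tax — $1,963.80 × 2 = $3,927.60 annually
Hazard insurance — $2,640.60 annually
Total per year = $3,875.16 + $3,927.60 + $2,640.60 = $10,443.36
Monthly = $10,443.36 ÷ 12 = $870.28
Monthly shortage recovery: $977.16 / 12 = $81.43
New monthly escrow = $870.28 + $81.43 = $951.71

$951.71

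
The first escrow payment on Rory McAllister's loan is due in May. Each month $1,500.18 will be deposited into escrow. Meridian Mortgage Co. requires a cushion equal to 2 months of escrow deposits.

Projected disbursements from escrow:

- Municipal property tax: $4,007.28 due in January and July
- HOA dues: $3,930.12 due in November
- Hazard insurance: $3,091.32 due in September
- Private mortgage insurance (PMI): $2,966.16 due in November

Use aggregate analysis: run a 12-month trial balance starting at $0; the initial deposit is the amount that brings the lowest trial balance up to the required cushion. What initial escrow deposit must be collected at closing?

Cushion = 2 × $1,500.18 = $3,000.36
Trial balance (start $0, +$1,500.18 each month, − disbursements):
  May: +$1,500.18 → $1,500.18
  Jun: +$1,500.18 → $3,000.36
  Jul: +$1,500.18 − $4,007.28 → $493.26
  Aug: +$1,500.18 → $1,993.44
  Sep: +$1,500.18 − $3,091.32 → $402.30
  Oct: +$1,500.18 → $1,902.48
  Nov: +$1,500.18 − $6,896.28 → -$3,493.62
  Dec: +$1,500.18 → -$1,993.44
  Jan: +$1,500.18 − $4,007.28 → -$4,500.54
  Feb: +$1,500.18 → -$3,000.36
  Mar: +$1,500.18 → -$1,500.18
  Apr: +$1,500.18 → $0.00
Lowest trial balance = -$4,500.54 (Jan)
Initial deposit = cushion − low point = $3,000.36 − (-$4,500.54) = $7,500.90

$7,500.90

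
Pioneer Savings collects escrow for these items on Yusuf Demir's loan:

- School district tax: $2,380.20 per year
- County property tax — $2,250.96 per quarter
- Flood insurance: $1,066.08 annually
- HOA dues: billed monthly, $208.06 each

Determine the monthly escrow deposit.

$1,245.57

School district tax: $2,380.20
County property tax: $2,250.96 × 4 = $9,003.84
Flood insurance: $1,066.08
HOA dues: $208.06 × 12 = $2,496.72
Total annual escrow = $2,380.20 + $9,003.84 + $1,066.08 + $2,496.72 = $14,946.84
Monthly escrow = $14,946.84 / 12 = $1,245.57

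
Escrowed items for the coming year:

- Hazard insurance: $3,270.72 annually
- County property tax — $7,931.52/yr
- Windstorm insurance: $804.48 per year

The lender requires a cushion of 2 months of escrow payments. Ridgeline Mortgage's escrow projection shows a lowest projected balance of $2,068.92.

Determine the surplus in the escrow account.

Hazard insurance = $3,270.72/yr
County property tax = $7,931.52/yr
Windstorm insurance = $804.48/yr
Yearly total = $3,270.72 + $7,931.52 + $804.48 = $12,006.72
Per month = $12,006.72 / 12 = $1,000.56
Cushion = 2 × $1,000.56 = $2,001.12
Excess over cushion: $2,068.92 − $2,001.12 = $67.80

$67.80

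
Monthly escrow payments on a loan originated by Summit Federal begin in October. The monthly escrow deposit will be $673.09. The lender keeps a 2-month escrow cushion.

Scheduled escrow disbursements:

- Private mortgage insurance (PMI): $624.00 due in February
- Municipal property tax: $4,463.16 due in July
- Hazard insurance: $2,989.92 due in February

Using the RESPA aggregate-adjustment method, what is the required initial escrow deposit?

$2,692.36

Cushion = 2 × $673.09 = $1,346.18
Trial balance (start $0, +$673.09 each month, − disbursements):
  Oct: +$673.09 → $673.09
  Nov: +$673.09 → $1,346.18
  Dec: +$673.09 → $2,019.27
  Jan: +$673.09 → $2,692.36
  Feb: +$673.09 − $3,613.92 → -$248.47
  Mar: +$673.09 → $424.62
  Apr: +$673.09 → $1,097.71
  May: +$673.09 → $1,770.80
  Jun: +$673.09 → $2,443.89
  Jul: +$673.09 − $4,463.16 → -$1,346.18
  Aug: +$673.09 → -$673.09
  Sep: +$673.09 → $0.00
Lowest trial balance = -$1,346.18 (Jul)
Initial deposit = cushion − low point = $1,346.18 − (-$1,346.18) = $2,692.36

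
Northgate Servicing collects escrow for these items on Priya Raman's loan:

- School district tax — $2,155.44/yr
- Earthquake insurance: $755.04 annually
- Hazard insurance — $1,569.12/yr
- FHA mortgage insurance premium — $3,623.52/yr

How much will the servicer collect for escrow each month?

$675.26

School district tax — $2,155.44
Earthquake insurance — $755.04
Hazard insurance — $1,569.12
FHA mortgage insurance premium — $3,623.52
Total annual escrow = $2,155.44 + $755.04 + $1,569.12 + $3,623.52 = $8,103.12
Monthly = $8,103.12 / 12 = $675.26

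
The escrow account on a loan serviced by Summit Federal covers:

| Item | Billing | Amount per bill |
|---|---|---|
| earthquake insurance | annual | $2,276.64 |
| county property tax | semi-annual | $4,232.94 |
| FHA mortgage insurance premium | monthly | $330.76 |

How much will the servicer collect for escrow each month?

Earthquake insurance — $2,276.64/yr
County property tax — $4,232.94 × 2 = $8,465.88/yr
FHA mortgage insurance premium — $330.76 × 12 = $3,969.12/yr
Annual escrow total = $2,276.64 + $8,465.88 + $3,969.12 = $14,711.64
Base monthly escrow = $14,711.64 ÷ 12 = $1,225.97

$1,225.97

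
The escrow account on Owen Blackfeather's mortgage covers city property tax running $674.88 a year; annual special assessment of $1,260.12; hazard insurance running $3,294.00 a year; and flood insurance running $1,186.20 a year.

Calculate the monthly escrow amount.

$534.60

City property tax = $674.88 per year
Special assessment = $1,260.12 per year
Hazard insurance = $3,294.00 per year
Flood insurance = $1,186.20 per year
Total annual escrow = $6,415.20
Per month = $6,415.20 ÷ 12 = $534.60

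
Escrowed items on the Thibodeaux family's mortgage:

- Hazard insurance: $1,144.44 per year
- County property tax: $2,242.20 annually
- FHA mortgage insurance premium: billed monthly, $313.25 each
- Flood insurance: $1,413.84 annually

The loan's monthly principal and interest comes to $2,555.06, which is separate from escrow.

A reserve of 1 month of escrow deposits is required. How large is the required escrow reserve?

$713.29

Hazard insurance: $1,144.44/yr
County property tax: $2,242.20/yr
FHA mortgage insurance premium: $313.25 × 12 = $3,759.00/yr
Flood insurance: $1,413.84/yr
Total per year = $1,144.44 + $2,242.20 + $3,759.00 + $1,413.84 = $8,559.48
Monthly escrow = $8,559.48 ÷ 12 = $713.29
Reserve = 1 × $713.29 = $713.29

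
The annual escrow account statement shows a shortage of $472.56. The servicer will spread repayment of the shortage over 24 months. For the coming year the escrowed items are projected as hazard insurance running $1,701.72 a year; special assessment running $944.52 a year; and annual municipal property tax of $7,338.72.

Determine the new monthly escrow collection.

Hazard insurance: $1,701.72 per year
Special assessment: $944.52 per year
Municipal property tax: $7,338.72 per year
Yearly total = $9,984.96
Monthly escrow = $9,984.96 ÷ 12 = $832.08
Shortage per month = $472.56 ÷ 24 = $19.69
New monthly escrow = $832.08 + $19.69 = $851.77

$851.77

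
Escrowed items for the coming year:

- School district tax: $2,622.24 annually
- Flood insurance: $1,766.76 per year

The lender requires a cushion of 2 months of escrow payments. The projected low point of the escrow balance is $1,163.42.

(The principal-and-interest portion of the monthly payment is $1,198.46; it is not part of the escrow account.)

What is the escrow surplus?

School district tax = $2,622.24 annually
Flood insurance = $1,766.76 annually
Combined annual = $4,389.00
Monthly escrow = $4,389.00 ÷ 12 = $365.75
Cushion = 2 × $365.75 = $731.50
Surplus = $1,163.42 − $731.50 = $431.92

$431.92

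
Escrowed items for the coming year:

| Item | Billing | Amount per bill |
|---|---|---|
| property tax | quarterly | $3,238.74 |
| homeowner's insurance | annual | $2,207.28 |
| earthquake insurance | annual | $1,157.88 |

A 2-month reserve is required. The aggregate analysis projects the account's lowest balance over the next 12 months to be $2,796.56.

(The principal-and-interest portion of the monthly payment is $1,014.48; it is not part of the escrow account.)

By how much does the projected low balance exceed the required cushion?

Property tax: $3,238.74 × 4 = $12,954.96 annually
Homeowner's insurance: $2,207.28 annually
Earthquake insurance: $1,157.88 annually
Annual escrow total = $16,320.12
Base monthly escrow = $16,320.12 / 12 = $1,360.01
Required cushion = 2 × $1,360.01 = $2,720.02
Surplus = $2,796.56 − $2,720.02 = $76.54

$76.54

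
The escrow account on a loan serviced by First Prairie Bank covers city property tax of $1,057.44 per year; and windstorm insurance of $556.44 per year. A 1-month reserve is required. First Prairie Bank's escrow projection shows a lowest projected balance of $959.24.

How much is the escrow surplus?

City property tax: $1,057.44
Windstorm insurance: $556.44
Annual escrow total = $1,057.44 + $556.44 = $1,613.88
Monthly escrow = $1,613.88 / 12 = $134.49
Required cushion = 1 × $134.49 = $134.49
Excess over cushion: $959.24 − $134.49 = $824.75

$824.75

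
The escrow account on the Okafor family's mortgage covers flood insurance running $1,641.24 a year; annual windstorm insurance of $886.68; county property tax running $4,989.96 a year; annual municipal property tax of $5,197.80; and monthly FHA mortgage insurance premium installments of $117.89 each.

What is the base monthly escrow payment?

Flood insurance: $1,641.24 annually
Windstorm insurance: $886.68 annually
County property tax: $4,989.96 annually
Municipal property tax: $5,197.80 annually
FHA mortgage insurance premium: $117.89 × 12 = $1,414.68 annually
Combined annual = $1,641.24 + $886.68 + $4,989.96 + $5,197.80 + $1,414.68 = $14,130.36
Monthly = $14,130.36 ÷ 12 = $1,177.53

$1,177.53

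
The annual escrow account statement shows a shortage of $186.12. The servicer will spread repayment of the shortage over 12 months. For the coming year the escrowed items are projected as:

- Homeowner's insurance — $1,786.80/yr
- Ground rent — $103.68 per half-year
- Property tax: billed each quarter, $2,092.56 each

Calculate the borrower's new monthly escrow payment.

Homeowner's insurance — $1,786.80 per year
Ground rent — $103.68 × 2 = $207.36 per year
Property tax — $2,092.56 × 4 = $8,370.24 per year
Total annual escrow = $10,364.40
Monthly = $10,364.40 / 12 = $863.70
Shortage per month = $186.12 / 12 = $15.51
Adjusted monthly = $863.70 + $15.51 = $879.21

$879.21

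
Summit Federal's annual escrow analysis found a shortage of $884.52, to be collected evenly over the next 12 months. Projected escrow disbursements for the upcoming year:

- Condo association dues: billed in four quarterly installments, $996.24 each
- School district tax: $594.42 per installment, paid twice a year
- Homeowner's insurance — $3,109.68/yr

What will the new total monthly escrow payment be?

Condo association dues — $996.24 × 4 = $3,984.96 per year
School district tax — $594.42 × 2 = $1,188.84 per year
Homeowner's insurance — $3,109.68 per year
Annual escrow total = $3,984.96 + $1,188.84 + $3,109.68 = $8,283.48
Monthly = $8,283.48 / 12 = $690.29
Shortage per month = $884.52 / 12 = $73.71
Adjusted monthly = $690.29 + $73.71 = $764.00

$764.00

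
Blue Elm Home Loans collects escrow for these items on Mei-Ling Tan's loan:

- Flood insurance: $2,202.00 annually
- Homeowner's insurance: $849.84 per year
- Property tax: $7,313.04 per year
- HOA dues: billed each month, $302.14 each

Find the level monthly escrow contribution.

Flood insurance — $2,202.00 per year
Homeowner's insurance — $849.84 per year
Property tax — $7,313.04 per year
HOA dues — $302.14 × 12 = $3,625.68 per year
Annual escrow total = $13,990.56
Monthly escrow = $13,990.56 / 12 = $1,165.88

$1,165.88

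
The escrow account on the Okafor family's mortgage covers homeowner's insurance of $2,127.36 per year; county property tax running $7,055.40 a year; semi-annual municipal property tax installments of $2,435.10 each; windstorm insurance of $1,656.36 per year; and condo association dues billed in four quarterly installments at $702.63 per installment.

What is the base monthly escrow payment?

$1,543.32

Homeowner's insurance: $2,127.36/yr
County property tax: $7,055.40/yr
Municipal property tax: $2,435.10 × 2 = $4,870.20/yr
Windstorm insurance: $1,656.36/yr
Condo association dues: $702.63 × 4 = $2,810.52/yr
Yearly total = $18,519.84
Monthly = $18,519.84 ÷ 12 = $1,543.32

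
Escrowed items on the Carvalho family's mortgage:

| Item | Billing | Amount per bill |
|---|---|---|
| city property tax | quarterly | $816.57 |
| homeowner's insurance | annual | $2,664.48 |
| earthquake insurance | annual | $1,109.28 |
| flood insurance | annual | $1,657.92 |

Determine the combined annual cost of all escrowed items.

City property tax — $816.57 × 4 = $3,266.28
Homeowner's insurance — $2,664.48
Earthquake insurance — $1,109.28
Flood insurance — $1,657.92
Total annual escrow = $8,697.96

$8,697.96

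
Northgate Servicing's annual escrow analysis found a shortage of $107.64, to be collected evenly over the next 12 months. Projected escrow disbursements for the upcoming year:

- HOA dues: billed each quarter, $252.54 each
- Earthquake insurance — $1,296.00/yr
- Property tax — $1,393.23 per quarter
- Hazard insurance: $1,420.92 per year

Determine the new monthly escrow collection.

$783.97

HOA dues = $252.54 × 4 = $1,010.16 annually
Earthquake insurance = $1,296.00 annually
Property tax = $1,393.23 × 4 = $5,572.92 annually
Hazard insurance = $1,420.92 annually
Total annual escrow = $9,300.00
Monthly = $9,300.00 ÷ 12 = $775.00
Shortage per month = $107.64 / 12 = $8.97
Adjusted monthly = $775.00 + $8.97 = $783.97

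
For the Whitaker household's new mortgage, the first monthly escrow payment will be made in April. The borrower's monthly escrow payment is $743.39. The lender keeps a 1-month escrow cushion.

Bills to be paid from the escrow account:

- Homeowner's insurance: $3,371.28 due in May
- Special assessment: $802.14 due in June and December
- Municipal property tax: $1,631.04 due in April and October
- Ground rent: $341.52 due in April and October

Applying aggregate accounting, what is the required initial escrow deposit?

Cushion = 1 × $743.39 = $743.39
Trial balance (start $0, +$743.39 each month, − disbursements):
  Apr: +$743.39 − $1,972.56 → -$1,229.17
  May: +$743.39 − $3,371.28 → -$3,857.06
  Jun: +$743.39 − $802.14 → -$3,915.81
  Jul: +$743.39 → -$3,172.42
  Aug: +$743.39 → -$2,429.03
  Sep: +$743.39 → -$1,685.64
  Oct: +$743.39 − $1,972.56 → -$2,914.81
  Nov: +$743.39 → -$2,171.42
  Dec: +$743.39 − $802.14 → -$2,230.17
  Jan: +$743.39 → -$1,486.78
  Feb: +$743.39 → -$743.39
  Mar: +$743.39 → $0.00
Lowest trial balance = -$3,915.81 (Jun)
Initial deposit = cushion − low point = $743.39 − (-$3,915.81) = $4,659.20

$4,659.20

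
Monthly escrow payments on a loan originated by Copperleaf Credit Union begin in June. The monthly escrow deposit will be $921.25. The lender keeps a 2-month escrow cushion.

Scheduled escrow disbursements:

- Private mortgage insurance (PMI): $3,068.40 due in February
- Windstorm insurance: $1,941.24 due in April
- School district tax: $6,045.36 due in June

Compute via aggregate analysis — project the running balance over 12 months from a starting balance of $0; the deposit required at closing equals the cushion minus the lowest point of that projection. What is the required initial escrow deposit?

Cushion = 2 × $921.25 = $1,842.50
Trial balance (start $0, +$921.25 each month, − disbursements):
  Jun: +$921.25 − $6,045.36 → -$5,124.11
  Jul: +$921.25 → -$4,202.86
  Aug: +$921.25 → -$3,281.61
  Sep: +$921.25 → -$2,360.36
  Oct: +$921.25 → -$1,439.11
  Nov: +$921.25 → -$517.86
  Dec: +$921.25 → $403.39
  Jan: +$921.25 → $1,324.64
  Feb: +$921.25 − $3,068.40 → -$822.51
  Mar: +$921.25 → $98.74
  Apr: +$921.25 − $1,941.24 → -$921.25
  May: +$921.25 → $0.00
Lowest trial balance = -$5,124.11 (Jun)
Initial deposit = cushion − low point = $1,842.50 − (-$5,124.11) = $6,966.61

$6,966.61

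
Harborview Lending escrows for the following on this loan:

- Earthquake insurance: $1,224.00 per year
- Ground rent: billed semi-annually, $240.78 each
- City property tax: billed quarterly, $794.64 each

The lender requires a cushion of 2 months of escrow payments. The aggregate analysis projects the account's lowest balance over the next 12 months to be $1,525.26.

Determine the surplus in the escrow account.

Earthquake insurance = $1,224.00 per year
Ground rent = $240.78 × 2 = $481.56 per year
City property tax = $794.64 × 4 = $3,178.56 per year
Annual escrow total = $1,224.00 + $481.56 + $3,178.56 = $4,884.12
Monthly = $4,884.12 / 12 = $407.01
Cushion = 2 × $407.01 = $814.02
Surplus = $1,525.26 − $814.02 = $711.24

$711.24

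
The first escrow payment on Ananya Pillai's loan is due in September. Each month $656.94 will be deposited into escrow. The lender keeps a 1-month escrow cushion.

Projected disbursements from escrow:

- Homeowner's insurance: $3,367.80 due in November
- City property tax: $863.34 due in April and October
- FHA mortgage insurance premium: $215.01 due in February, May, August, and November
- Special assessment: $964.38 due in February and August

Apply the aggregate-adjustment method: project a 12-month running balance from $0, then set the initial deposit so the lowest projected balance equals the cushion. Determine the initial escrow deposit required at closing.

Cushion = 1 × $656.94 = $656.94
Trial balance (start $0, +$656.94 each month, − disbursements):
  Sep: +$656.94 → $656.94
  Oct: +$656.94 − $863.34 → $450.54
  Nov: +$656.94 − $3,582.81 → -$2,475.33
  Dec: +$656.94 → -$1,818.39
  Jan: +$656.94 → -$1,161.45
  Feb: +$656.94 − $1,179.39 → -$1,683.90
  Mar: +$656.94 → -$1,026.96
  Apr: +$656.94 − $863.34 → -$1,233.36
  May: +$656.94 − $215.01 → -$791.43
  Jun: +$656.94 → -$134.49
  Jul: +$656.94 → $522.45
  Aug: +$656.94 − $1,179.39 → $0.00
Lowest trial balance = -$2,475.33 (Nov)
Initial deposit = cushion − low point = $656.94 − (-$2,475.33) = $3,132.27

$3,132.27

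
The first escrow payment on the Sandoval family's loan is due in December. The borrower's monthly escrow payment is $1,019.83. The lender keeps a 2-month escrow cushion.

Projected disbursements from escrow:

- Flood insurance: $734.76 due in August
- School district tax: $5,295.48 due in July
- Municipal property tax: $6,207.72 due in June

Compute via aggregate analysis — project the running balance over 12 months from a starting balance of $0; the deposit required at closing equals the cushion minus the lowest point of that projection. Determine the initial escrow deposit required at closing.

Cushion = 2 × $1,019.83 = $2,039.66
Trial balance (start $0, +$1,019.83 each month, − disbursements):
  Dec: +$1,019.83 → $1,019.83
  Jan: +$1,019.83 → $2,039.66
  Feb: +$1,019.83 → $3,059.49
  Mar: +$1,019.83 → $4,079.32
  Apr: +$1,019.83 → $5,099.15
  May: +$1,019.83 → $6,118.98
  Jun: +$1,019.83 − $6,207.72 → $931.09
  Jul: +$1,019.83 − $5,295.48 → -$3,344.56
  Aug: +$1,019.83 − $734.76 → -$3,059.49
  Sep: +$1,019.83 → -$2,039.66
  Oct: +$1,019.83 → -$1,019.83
  Nov: +$1,019.83 → $0.00
Lowest trial balance = -$3,344.56 (Jul)
Initial deposit = cushion − low point = $2,039.66 − (-$3,344.56) = $5,384.22

$5,384.22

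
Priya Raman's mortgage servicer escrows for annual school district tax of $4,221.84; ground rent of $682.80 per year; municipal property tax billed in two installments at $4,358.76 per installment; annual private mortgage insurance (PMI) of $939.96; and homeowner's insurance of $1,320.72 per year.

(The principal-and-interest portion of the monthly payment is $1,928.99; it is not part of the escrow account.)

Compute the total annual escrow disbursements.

$15,882.84

School district tax: $4,221.84 annually
Ground rent: $682.80 annually
Municipal property tax: $4,358.76 × 2 = $8,717.52 annually
Private mortgage insurance (PMI): $939.96 annually
Homeowner's insurance: $1,320.72 annually
Yearly total = $15,882.84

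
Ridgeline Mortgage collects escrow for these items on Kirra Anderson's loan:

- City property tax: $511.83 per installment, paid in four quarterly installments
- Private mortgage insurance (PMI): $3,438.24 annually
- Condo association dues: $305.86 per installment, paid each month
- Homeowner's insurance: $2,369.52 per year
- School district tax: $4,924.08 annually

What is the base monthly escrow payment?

City property tax: $511.83 × 4 = $2,047.32 per year
Private mortgage insurance (PMI): $3,438.24 per year
Condo association dues: $305.86 × 12 = $3,670.32 per year
Homeowner's insurance: $2,369.52 per year
School district tax: $4,924.08 per year
Annual escrow total = $16,449.48
Per month = $16,449.48 ÷ 12 = $1,370.79

$1,370.79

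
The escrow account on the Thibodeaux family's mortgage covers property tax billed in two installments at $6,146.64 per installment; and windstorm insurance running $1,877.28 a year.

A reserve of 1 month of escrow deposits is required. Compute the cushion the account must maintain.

$1,180.88

Property tax = $6,146.64 × 2 = $12,293.28/yr
Windstorm insurance = $1,877.28/yr
Total per year = $12,293.28 + $1,877.28 = $14,170.56
Per month = $14,170.56 / 12 = $1,180.88
Required cushion = 1 × $1,180.88 = $1,180.88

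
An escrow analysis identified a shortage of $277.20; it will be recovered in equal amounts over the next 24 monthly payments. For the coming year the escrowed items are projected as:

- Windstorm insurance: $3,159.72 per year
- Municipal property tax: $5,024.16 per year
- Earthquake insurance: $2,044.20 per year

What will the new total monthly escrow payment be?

$863.89

Windstorm insurance: $3,159.72 per year
Municipal property tax: $5,024.16 per year
Earthquake insurance: $2,044.20 per year
Combined annual = $3,159.72 + $5,024.16 + $2,044.20 = $10,228.08
Base monthly escrow = $10,228.08 ÷ 12 = $852.34
Shortage spread = $277.20 ÷ 24 = $11.55/mo
New monthly escrow = $852.34 + $11.55 = $863.89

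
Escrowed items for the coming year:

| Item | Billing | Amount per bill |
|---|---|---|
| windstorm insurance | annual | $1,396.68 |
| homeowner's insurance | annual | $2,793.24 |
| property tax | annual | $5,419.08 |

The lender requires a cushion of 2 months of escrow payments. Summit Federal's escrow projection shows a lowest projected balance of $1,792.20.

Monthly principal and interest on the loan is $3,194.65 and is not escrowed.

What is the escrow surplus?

Windstorm insurance = $1,396.68 per year
Homeowner's insurance = $2,793.24 per year
Property tax = $5,419.08 per year
Annual escrow total = $1,396.68 + $2,793.24 + $5,419.08 = $9,609.00
Monthly escrow = $9,609.00 / 12 = $800.75
Cushion = 2 × $800.75 = $1,601.50
Excess over cushion: $1,792.20 − $1,601.50 = $190.70

$190.70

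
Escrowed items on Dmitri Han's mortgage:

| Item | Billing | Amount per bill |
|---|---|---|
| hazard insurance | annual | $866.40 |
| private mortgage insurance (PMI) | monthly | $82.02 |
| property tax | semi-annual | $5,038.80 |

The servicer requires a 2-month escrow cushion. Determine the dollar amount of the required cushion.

$1,988.04

Hazard insurance = $866.40 per year
Private mortgage insurance (PMI) = $82.02 × 12 = $984.24 per year
Property tax = $5,038.80 × 2 = $10,077.60 per year
Total per year = $866.40 + $984.24 + $10,077.60 = $11,928.24
Monthly escrow = $11,928.24 / 12 = $994.02
Cushion = 2 × $994.02 = $1,988.04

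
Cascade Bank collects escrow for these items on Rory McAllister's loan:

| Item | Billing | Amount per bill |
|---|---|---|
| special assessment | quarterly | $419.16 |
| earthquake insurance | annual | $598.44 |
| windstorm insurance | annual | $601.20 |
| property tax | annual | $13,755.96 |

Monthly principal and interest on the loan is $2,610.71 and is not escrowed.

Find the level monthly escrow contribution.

Special assessment = $419.16 × 4 = $1,676.64 annually
Earthquake insurance = $598.44 annually
Windstorm insurance = $601.20 annually
Property tax = $13,755.96 annually
Total per year = $16,632.24
Per month = $16,632.24 ÷ 12 = $1,386.02

$1,386.02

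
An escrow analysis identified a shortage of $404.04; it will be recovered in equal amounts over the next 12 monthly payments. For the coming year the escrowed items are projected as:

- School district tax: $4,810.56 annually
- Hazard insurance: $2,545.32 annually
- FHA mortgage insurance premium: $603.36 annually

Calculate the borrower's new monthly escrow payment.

School district tax = $4,810.56 per year
Hazard insurance = $2,545.32 per year
FHA mortgage insurance premium = $603.36 per year
Total per year = $4,810.56 + $2,545.32 + $603.36 = $7,959.24
Monthly = $7,959.24 / 12 = $663.27
Shortage per month = $404.04 / 12 = $33.67
Adjusted monthly = $663.27 + $33.67 = $696.94

$696.94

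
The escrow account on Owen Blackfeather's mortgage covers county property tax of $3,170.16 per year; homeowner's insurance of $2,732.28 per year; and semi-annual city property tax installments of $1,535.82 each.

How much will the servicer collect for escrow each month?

County property tax = $3,170.16
Homeowner's insurance = $2,732.28
City property tax = $1,535.82 × 2 = $3,071.64
Total per year = $3,170.16 + $2,732.28 + $3,071.64 = $8,974.08
Per month = $8,974.08 ÷ 12 = $747.84

$747.84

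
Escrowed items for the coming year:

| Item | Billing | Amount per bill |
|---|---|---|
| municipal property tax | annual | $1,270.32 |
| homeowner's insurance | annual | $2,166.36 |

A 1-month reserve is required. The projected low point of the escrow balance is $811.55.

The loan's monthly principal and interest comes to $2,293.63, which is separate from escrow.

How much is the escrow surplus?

$525.16

Municipal property tax — $1,270.32 annually
Homeowner's insurance — $2,166.36 annually
Combined annual = $1,270.32 + $2,166.36 = $3,436.68
Base monthly escrow = $3,436.68 ÷ 12 = $286.39
Required reserve = 1 × $286.39 = $286.39
Excess over cushion: $811.55 − $286.39 = $525.16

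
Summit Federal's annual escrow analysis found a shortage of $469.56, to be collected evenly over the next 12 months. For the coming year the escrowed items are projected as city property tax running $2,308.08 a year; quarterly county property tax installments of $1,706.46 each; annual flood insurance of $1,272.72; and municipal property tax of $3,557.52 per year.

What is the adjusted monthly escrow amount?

$1,202.81

City property tax: $2,308.08
County property tax: $1,706.46 × 4 = $6,825.84
Flood insurance: $1,272.72
Municipal property tax: $3,557.52
Yearly total = $2,308.08 + $6,825.84 + $1,272.72 + $3,557.52 = $13,964.16
Base monthly escrow = $13,964.16 / 12 = $1,163.68
Shortage per month = $469.56 / 12 = $39.13
New monthly escrow = $1,163.68 + $39.13 = $1,202.81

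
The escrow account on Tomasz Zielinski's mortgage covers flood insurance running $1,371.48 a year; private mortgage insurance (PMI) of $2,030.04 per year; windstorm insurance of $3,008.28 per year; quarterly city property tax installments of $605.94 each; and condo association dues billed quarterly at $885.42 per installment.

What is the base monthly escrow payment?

Flood insurance — $1,371.48 per year
Private mortgage insurance (PMI) — $2,030.04 per year
Windstorm insurance — $3,008.28 per year
City property tax — $605.94 × 4 = $2,423.76 per year
Condo association dues — $885.42 × 4 = $3,541.68 per year
Total annual escrow = $12,375.24
Monthly = $12,375.24 / 12 = $1,031.27

$1,031.27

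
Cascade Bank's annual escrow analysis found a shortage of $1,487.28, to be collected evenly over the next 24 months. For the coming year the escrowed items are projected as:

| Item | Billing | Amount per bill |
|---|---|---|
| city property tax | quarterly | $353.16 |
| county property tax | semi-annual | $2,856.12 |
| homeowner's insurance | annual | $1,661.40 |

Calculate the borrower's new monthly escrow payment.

City property tax = $353.16 × 4 = $1,412.64
County property tax = $2,856.12 × 2 = $5,712.24
Homeowner's insurance = $1,661.40
Annual escrow total = $1,412.64 + $5,712.24 + $1,661.40 = $8,786.28
Per month = $8,786.28 / 12 = $732.19
Shortage per month = $1,487.28 / 24 = $61.97
New monthly escrow = $732.19 + $61.97 = $794.16

$794.16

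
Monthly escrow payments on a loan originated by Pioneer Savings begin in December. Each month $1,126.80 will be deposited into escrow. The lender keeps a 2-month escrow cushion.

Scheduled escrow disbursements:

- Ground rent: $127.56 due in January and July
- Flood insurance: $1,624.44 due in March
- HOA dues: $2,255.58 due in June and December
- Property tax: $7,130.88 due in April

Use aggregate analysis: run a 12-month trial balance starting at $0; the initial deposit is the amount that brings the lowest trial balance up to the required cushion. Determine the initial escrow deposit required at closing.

$7,760.04

Cushion = 2 × $1,126.80 = $2,253.60
Trial balance (start $0, +$1,126.80 each month, − disbursements):
  Dec: +$1,126.80 − $2,255.58 → -$1,128.78
  Jan: +$1,126.80 − $127.56 → -$129.54
  Feb: +$1,126.80 → $997.26
  Mar: +$1,126.80 − $1,624.44 → $499.62
  Apr: +$1,126.80 − $7,130.88 → -$5,504.46
  May: +$1,126.80 → -$4,377.66
  Jun: +$1,126.80 − $2,255.58 → -$5,506.44
  Jul: +$1,126.80 − $127.56 → -$4,507.20
  Aug: +$1,126.80 → -$3,380.40
  Sep: +$1,126.80 → -$2,253.60
  Oct: +$1,126.80 → -$1,126.80
  Nov: +$1,126.80 → $0.00
Lowest trial balance = -$5,506.44 (Jun)
Initial deposit = cushion − low point = $2,253.60 − (-$5,506.44) = $7,760.04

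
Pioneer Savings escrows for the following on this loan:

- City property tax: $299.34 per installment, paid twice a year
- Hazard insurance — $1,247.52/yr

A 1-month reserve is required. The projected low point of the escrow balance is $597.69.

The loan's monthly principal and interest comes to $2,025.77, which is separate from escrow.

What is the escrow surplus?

City property tax = $299.34 × 2 = $598.68 per year
Hazard insurance = $1,247.52 per year
Yearly total = $1,846.20
Base monthly escrow = $1,846.20 / 12 = $153.85
Cushion = 1 × $153.85 = $153.85
Excess over cushion: $597.69 − $153.85 = $443.84

$443.84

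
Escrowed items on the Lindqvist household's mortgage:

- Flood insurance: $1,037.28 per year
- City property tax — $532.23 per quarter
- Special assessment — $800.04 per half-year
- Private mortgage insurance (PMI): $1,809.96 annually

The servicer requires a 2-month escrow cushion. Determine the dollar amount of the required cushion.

Flood insurance: $1,037.28 annually
City property tax: $532.23 × 4 = $2,128.92 annually
Special assessment: $800.04 × 2 = $1,600.08 annually
Private mortgage insurance (PMI): $1,809.96 annually
Yearly total = $6,576.24
Monthly escrow = $6,576.24 / 12 = $548.02
Reserve = 2 × $548.02 = $1,096.04

$1,096.04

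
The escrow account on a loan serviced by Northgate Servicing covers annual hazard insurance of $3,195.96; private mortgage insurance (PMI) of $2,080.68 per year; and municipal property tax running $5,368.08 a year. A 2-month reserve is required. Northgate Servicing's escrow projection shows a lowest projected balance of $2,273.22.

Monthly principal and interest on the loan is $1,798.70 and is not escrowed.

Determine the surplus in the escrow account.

$499.10

Hazard insurance — $3,195.96 annually
Private mortgage insurance (PMI) — $2,080.68 annually
Municipal property tax — $5,368.08 annually
Total per year = $3,195.96 + $2,080.68 + $5,368.08 = $10,644.72
Monthly escrow = $10,644.72 ÷ 12 = $887.06
Required cushion = 2 × $887.06 = $1,774.12
Surplus = $2,273.22 − $1,774.12 = $499.10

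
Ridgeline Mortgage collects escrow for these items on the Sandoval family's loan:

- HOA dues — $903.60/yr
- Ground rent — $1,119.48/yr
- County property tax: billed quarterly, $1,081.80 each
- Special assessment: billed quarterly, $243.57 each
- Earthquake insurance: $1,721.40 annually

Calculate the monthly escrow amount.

HOA dues = $903.60 annually
Ground rent = $1,119.48 annually
County property tax = $1,081.80 × 4 = $4,327.20 annually
Special assessment = $243.57 × 4 = $974.28 annually
Earthquake insurance = $1,721.40 annually
Total per year = $903.60 + $1,119.48 + $4,327.20 + $974.28 + $1,721.40 = $9,045.96
Base monthly escrow = $9,045.96 ÷ 12 = $753.83

$753.83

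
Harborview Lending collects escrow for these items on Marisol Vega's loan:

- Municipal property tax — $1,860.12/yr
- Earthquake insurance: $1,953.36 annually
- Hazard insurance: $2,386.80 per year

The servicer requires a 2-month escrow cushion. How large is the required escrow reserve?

$1,033.38

Municipal property tax: $1,860.12
Earthquake insurance: $1,953.36
Hazard insurance: $2,386.80
Combined annual = $1,860.12 + $1,953.36 + $2,386.80 = $6,200.28
Base monthly escrow = $6,200.28 ÷ 12 = $516.69
Required cushion = 2 × $516.69 = $1,033.38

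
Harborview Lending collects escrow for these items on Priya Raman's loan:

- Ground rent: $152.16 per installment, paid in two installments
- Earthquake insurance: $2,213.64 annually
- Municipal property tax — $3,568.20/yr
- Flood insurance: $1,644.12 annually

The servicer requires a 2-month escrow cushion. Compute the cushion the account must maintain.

Ground rent: $152.16 × 2 = $304.32 per year
Earthquake insurance: $2,213.64 per year
Municipal property tax: $3,568.20 per year
Flood insurance: $1,644.12 per year
Total per year = $7,730.28
Per month = $7,730.28 ÷ 12 = $644.19
Required cushion = 2 × $644.19 = $1,288.38

$1,288.38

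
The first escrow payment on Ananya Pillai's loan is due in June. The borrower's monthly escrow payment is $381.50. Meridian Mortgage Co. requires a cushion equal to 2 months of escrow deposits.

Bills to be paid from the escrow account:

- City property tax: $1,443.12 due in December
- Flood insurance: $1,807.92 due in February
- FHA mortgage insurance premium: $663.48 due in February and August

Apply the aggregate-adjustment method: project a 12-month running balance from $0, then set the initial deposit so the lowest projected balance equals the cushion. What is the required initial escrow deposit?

$1,907.50

Cushion = 2 × $381.50 = $763.00
Trial balance (start $0, +$381.50 each month, − disbursements):
  Jun: +$381.50 → $381.50
  Jul: +$381.50 → $763.00
  Aug: +$381.50 − $663.48 → $481.02
  Sep: +$381.50 → $862.52
  Oct: +$381.50 → $1,244.02
  Nov: +$381.50 → $1,625.52
  Dec: +$381.50 − $1,443.12 → $563.90
  Jan: +$381.50 → $945.40
  Feb: +$381.50 − $2,471.40 → -$1,144.50
  Mar: +$381.50 → -$763.00
  Apr: +$381.50 → -$381.50
  May: +$381.50 → $0.00
Lowest trial balance = -$1,144.50 (Feb)
Initial deposit = cushion − low point = $763.00 − (-$1,144.50) = $1,907.50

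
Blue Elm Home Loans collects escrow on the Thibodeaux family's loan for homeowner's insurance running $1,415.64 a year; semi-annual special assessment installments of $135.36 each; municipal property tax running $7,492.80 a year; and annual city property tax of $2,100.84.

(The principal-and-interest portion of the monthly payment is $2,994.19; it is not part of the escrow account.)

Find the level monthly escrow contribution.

$940.00

Homeowner's insurance: $1,415.64/yr
Special assessment: $135.36 × 2 = $270.72/yr
Municipal property tax: $7,492.80/yr
City property tax: $2,100.84/yr
Combined annual = $11,280.00
Base monthly escrow = $11,280.00 / 12 = $940.00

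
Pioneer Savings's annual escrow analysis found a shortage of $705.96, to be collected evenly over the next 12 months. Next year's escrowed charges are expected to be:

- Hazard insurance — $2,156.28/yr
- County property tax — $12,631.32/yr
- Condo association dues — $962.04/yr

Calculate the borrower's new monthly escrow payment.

Hazard insurance — $2,156.28 per year
County property tax — $12,631.32 per year
Condo association dues — $962.04 per year
Annual escrow total = $2,156.28 + $12,631.32 + $962.04 = $15,749.64
Monthly escrow = $15,749.64 ÷ 12 = $1,312.47
Monthly shortage recovery: $705.96 ÷ 12 = $58.83
New monthly escrow = $1,312.47 + $58.83 = $1,371.30

$1,371.30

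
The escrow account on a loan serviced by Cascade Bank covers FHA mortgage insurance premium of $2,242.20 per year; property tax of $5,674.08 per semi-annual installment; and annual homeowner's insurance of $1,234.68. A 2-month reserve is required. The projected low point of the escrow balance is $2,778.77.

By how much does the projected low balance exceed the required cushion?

FHA mortgage insurance premium — $2,242.20 annually
Property tax — $5,674.08 × 2 = $11,348.16 annually
Homeowner's insurance — $1,234.68 annually
Combined annual = $14,825.04
Per month = $14,825.04 / 12 = $1,235.42
Cushion = 2 × $1,235.42 = $2,470.84
Excess over cushion: $2,778.77 − $2,470.84 = $307.93

$307.93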